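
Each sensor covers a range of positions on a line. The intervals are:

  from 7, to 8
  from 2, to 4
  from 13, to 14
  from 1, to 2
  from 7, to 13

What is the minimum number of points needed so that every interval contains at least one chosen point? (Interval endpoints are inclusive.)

Process intervals by earliest right end; each time one isn't hit yet, stab at its right endpoint.
By right end: [1,2]  [2,4]  [7,8]  [7,13]  [13,14]
[1,2] uncovered → point at 2; [7,8] uncovered → point at 8; [13,14] uncovered → point at 14.
Points: 2, 8, 14 (3 total).

3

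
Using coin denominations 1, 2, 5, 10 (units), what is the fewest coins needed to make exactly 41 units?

5

Greedy: take as many of the largest coin as possible, then repeat with the remainder.
41 = 4×10 + 1×1
Total coins = 4 + 1 = 5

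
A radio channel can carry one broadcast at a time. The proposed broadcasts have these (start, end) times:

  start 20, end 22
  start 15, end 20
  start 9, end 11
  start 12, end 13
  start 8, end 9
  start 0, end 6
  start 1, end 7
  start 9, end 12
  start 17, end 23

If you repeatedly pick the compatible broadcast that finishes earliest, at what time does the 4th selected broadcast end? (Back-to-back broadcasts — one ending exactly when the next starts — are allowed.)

13

Greedy by earliest finish: after sorting by end time, pick each interval compatible with the last pick.
By end time: (0,6), (1,7), (8,9), (9,11), (9,12), (12,13), (15,20), (20,22), (17,23).
Pick (0,6); next start ≥ 6 → (8,9); next start ≥ 9 → (9,11); next start ≥ 11 → (12,13); next start ≥ 13 → (15,20); next start ≥ 20 → (20,22).
Selected: (0,6) (8,9) (9,11) (12,13) (15,20) (20,22)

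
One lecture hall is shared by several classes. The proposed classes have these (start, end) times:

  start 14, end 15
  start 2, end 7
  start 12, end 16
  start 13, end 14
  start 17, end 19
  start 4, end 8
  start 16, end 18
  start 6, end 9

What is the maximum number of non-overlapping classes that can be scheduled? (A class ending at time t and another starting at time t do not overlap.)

4

Order by finish time; keep every interval that doesn't clash with the previous kept one.
Sorted by end: (2,7)  (4,8)  (6,9)  (13,14)  (14,15)  (12,16)  (16,18)  (17,19)
take (2,7); skip (4,8); take (13,14); take (14,15); take (16,18).
Selected 4 classes.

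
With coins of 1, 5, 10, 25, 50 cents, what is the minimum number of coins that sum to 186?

6

186 − 3×50→36 − 1×25→11 − 1×10→1 − 1×1→0
Total coins = 3 + 1 + 1 + 1 = 6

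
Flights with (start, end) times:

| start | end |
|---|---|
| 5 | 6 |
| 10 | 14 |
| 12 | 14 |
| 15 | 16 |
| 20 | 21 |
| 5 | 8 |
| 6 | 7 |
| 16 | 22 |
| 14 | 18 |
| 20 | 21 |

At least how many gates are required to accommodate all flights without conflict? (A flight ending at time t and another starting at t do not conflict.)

Events (time:±→running): 5:+→1 5:+→2 6:-→1 6:+→2 7:-→1 8:-→0 10:+→1 12:+→2 14:-→1 14:-→0 14:+→1 15:+→2 16:-→1 16:+→2 18:-→1 20:+→2 20:+→3 … peak 3.

3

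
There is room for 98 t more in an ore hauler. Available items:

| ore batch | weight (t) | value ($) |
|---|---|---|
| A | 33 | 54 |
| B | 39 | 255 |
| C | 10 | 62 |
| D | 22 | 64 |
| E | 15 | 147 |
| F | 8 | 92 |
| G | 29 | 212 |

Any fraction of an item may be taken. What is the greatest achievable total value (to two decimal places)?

749.40

Greedy by value/weight ratio, highest first.
Order: F (92/8=11.50) > E (147/15=9.80) > G (212/29=7.31) > B (255/39=6.54) > C (62/10=6.20) > D (64/22=2.91) > A (54/33=1.64)
Fill: take F (8 @ 92) → take E (15 @ 147) → take G (29 @ 212) → take B (39 @ 255) → take 7/10 of C → 43.40; 98/98 used.
Total value = 749.40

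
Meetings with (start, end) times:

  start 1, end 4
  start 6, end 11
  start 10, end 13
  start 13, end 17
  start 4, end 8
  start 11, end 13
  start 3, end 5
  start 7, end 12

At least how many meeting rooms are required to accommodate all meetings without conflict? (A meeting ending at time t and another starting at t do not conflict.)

3

Events (time:±→running): 1:+→1 3:+→2 4:-→1 4:+→2 5:-→1 6:+→2 7:+→3 … peak 3.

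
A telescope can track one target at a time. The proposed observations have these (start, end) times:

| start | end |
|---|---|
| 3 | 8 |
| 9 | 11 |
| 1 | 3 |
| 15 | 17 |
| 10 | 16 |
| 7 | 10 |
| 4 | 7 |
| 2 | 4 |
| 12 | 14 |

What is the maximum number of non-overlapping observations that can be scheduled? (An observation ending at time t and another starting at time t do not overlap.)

Sorted by end: (1,3)  (2,4)  (4,7)  (3,8)  (7,10)  (9,11)  (12,14)  (10,16)  (15,17)
take (1,3); take (4,7); take (7,10); take (12,14); take (15,17).
Selected 5 observations.

5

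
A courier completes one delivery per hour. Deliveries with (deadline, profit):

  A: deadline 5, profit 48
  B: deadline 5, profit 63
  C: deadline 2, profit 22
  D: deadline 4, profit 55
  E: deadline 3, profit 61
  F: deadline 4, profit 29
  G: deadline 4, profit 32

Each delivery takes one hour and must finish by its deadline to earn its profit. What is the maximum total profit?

Take jobs in profit order; each goes to the latest open slot no later than its deadline.
Profit order: B=63 E=61 D=55 A=48 G=32 F=29 C=22
Assign: B→slot 5, E→slot 3, D→slot 4, A→slot 2, G→slot 1, F skipped, C skipped.
Slots: [1:G] [2:A] [3:E] [4:D] [5:B]
Profit = 32 + 48 + 61 + 55 + 63 = 259

259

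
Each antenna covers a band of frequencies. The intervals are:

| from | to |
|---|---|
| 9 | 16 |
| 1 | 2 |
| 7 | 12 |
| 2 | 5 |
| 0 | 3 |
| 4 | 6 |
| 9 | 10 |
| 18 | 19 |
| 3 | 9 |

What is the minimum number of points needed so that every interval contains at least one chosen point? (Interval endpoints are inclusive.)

4

By right end: [1,2]  [0,3]  [2,5]  [4,6]  [3,9]  [9,10]  [7,12]  [9,16]  [18,19]
[1,2] uncovered → point at 2; [4,6] uncovered → point at 6; [9,10] uncovered → point at 10; [18,19] uncovered → point at 19.
Points: 2, 6, 10, 19 (4 total).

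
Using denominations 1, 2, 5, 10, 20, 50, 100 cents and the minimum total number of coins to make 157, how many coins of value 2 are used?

157 − 1×100→57 − 1×50→7 − 1×5→2 − 1×2→0
Count of 2: 1

1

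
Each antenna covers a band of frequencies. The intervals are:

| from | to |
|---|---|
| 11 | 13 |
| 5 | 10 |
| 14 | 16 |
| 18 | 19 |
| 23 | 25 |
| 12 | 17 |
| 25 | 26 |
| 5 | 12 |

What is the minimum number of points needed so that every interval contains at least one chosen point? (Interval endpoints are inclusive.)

5

Sorted: [5,10] [5,12] [11,13] [14,16] [12,17] [18,19] [23,25] [25,26]
{[5,10],[5,12]} hit by 10; {[11,13]} hit by 13; {[14,16],[12,17]} hit by 16; {[18,19]} hit by 19; {[23,25],[25,26]} hit by 25.
Points: 10, 13, 16, 19, 25 (5 total).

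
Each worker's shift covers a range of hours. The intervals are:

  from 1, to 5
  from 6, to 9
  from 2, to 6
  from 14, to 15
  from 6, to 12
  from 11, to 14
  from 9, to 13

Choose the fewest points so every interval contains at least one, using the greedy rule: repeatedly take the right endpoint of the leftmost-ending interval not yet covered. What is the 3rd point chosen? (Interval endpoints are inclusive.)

By right end: [1,5]  [2,6]  [6,9]  [6,12]  [9,13]  [11,14]  [14,15]
[1,5] uncovered → point at 5; [6,9] uncovered → point at 9; [11,14] uncovered → point at 14.
Points: 5, 9, 14 (3 total).

14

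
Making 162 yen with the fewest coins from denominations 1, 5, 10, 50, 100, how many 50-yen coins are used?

162 − 1×100→62 − 1×50→12 − 1×10→2 − 2×1→0
Count of 50: 1

1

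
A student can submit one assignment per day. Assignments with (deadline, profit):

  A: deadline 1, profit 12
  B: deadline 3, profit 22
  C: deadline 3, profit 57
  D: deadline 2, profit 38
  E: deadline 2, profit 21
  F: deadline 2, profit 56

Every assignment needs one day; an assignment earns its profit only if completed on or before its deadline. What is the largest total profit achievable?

Take jobs in profit order; each goes to the latest open slot no later than its deadline.
By profit: C(d3,57), F(d2,56), D(d2,38), B(d3,22), E(d2,21), A(d1,12)
C→slot 3; F→slot 2; D→slot 1; B skipped; E skipped; A skipped.
Profit = 38 + 56 + 57 = 151

151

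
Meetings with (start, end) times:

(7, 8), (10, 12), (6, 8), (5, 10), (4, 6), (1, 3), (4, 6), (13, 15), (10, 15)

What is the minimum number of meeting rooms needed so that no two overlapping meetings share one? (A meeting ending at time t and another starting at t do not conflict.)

The answer is the maximum number of intervals overlapping at any instant.
starts: [1, 4, 4, 5, 6, 7, 10, 10, 13]
ends:   [3, 6, 6, 8, 8, 10, 12, 15, 15]
s1→1 e3→0 s4→1 s4→2 s5→3  — peak 3.

3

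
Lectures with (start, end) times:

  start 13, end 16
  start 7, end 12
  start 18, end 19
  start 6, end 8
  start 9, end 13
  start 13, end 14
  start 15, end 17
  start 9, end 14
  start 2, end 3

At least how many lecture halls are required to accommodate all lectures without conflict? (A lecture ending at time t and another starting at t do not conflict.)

3

The answer is the maximum number of intervals overlapping at any instant.
starts: [2, 6, 7, 9, 9, 13, 13, 15, 18]
ends:   [3, 8, 12, 13, 14, 14, 16, 17, 19]
s2→1 e3→0 s6→1 s7→2 e8→1 s9→2 s9→3  — peak 3.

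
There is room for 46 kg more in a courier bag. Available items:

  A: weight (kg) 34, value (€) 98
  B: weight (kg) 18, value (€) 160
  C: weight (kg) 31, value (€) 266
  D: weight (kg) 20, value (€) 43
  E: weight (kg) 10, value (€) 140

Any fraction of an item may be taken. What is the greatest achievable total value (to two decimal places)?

Sort by value per unit weight and fill in that order.
Ratios (sorted): E 14.00, B 8.89, C 8.58, A 2.88, D 2.15
take E (10 @ 140); take B (18 @ 160); take 18/31 of C → 154.45. Capacity used 46/46.
Total value = 454.45

454.45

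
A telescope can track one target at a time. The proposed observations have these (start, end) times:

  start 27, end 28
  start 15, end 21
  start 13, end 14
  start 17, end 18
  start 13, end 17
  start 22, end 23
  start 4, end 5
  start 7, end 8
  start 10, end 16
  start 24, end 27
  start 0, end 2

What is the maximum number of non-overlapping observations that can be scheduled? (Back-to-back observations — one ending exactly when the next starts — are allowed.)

8

Sorted by end: (0,2)  (4,5)  (7,8)  (13,14)  (10,16)  (13,17)  (17,18)  (15,21)  (22,23)  (24,27)  (27,28)
take (0,2); take (4,5); take (7,8); take (13,14); take (17,18); take (22,23); take (24,27); take (27,28).
Selected 8 observations.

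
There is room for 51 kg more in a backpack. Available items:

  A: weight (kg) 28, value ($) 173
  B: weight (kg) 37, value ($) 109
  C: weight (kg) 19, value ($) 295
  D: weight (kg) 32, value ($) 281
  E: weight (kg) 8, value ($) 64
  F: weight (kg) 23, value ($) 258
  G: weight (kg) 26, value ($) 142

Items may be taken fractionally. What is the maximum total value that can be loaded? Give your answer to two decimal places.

632.03

Greedy by value/weight ratio, highest first.
Ratios (sorted): C 15.53, F 11.22, D 8.78, E 8.00, A 6.18, G 5.46, B 2.95
take C (19 @ 295); take F (23 @ 258); take 9/32 of D → 79.03. Capacity used 51/51.
Total value = 632.03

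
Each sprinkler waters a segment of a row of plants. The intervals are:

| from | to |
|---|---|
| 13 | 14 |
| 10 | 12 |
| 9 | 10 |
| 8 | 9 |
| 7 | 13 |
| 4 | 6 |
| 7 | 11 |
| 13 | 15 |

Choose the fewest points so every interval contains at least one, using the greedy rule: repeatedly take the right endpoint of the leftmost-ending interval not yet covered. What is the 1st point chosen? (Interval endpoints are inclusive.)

Process intervals by earliest right end; each time one isn't hit yet, stab at its right endpoint.
Sorted: [4,6] [8,9] [9,10] [7,11] [10,12] [7,13] [13,14] [13,15]
{[4,6]} hit by 6; {[8,9],[9,10],[7,11]} hit by 9; {[10,12],[7,13]} hit by 12; {[13,14],[13,15]} hit by 14.
Points: 6, 9, 12, 14 (4 total).

6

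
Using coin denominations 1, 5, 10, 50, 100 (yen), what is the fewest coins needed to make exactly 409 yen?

409 = 4×100 + 1×5 + 4×1
Total coins = 4 + 1 + 4 = 9

9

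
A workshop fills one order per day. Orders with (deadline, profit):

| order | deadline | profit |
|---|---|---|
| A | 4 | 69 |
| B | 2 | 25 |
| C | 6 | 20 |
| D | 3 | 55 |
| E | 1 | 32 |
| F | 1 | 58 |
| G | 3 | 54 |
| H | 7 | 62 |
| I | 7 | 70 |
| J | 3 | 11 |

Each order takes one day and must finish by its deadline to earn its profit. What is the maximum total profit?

388

By profit: I(d7,70), A(d4,69), H(d7,62), F(d1,58), D(d3,55), G(d3,54), E(d1,32), B(d2,25), C(d6,20), J(d3,11)
I→slot 7; A→slot 4; H→slot 6; F→slot 1; D→slot 3; G→slot 2; E skipped; B skipped; C→slot 5; J skipped.
Profit = 58 + 54 + 55 + 69 + 20 + 62 + 70 = 388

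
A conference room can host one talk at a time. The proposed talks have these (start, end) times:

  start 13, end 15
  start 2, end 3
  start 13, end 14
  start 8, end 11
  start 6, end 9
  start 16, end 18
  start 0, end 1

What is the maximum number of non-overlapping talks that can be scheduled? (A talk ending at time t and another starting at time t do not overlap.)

5

Order by finish time; keep every interval that doesn't clash with the previous kept one.
Sorted by end: (0,1)  (2,3)  (6,9)  (8,11)  (13,14)  (13,15)  (16,18)
take (0,1); take (2,3); take (6,9); skip (8,11); take (13,14); take (16,18).
Selected 5 talks.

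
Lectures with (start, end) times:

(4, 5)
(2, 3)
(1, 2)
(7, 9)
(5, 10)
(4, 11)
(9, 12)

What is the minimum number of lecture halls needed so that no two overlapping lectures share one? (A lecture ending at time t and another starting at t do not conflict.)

The answer is the maximum number of intervals overlapping at any instant.
Events (time:±→running): 1:+→1 2:-→0 2:+→1 3:-→0 4:+→1 4:+→2 5:-→1 5:+→2 7:+→3 … peak 3.

3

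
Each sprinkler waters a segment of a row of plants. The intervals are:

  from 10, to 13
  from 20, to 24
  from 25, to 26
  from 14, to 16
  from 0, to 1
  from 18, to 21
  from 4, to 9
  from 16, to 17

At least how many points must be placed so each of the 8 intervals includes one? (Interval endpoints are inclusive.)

Process intervals by earliest right end; each time one isn't hit yet, stab at its right endpoint.
Sorted: [0,1] [4,9] [10,13] [14,16] [16,17] [18,21] [20,24] [25,26]
{[0,1]} hit by 1; {[4,9]} hit by 9; {[10,13]} hit by 13; {[14,16],[16,17]} hit by 16; {[18,21],[20,24]} hit by 21; {[25,26]} hit by 26.
Points: 1, 9, 13, 16, 21, 26 (6 total).

6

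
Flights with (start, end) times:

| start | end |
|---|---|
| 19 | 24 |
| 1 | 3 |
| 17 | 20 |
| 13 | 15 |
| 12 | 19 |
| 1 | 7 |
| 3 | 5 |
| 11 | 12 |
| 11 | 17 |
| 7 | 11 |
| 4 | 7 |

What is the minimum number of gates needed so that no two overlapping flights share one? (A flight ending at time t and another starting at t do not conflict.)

starts: [1, 1, 3, 4, 7, 11, 11, 12, 13, 17, 19]
ends:   [3, 5, 7, 7, 11, 12, 15, 17, 19, 20, 24]
s1→1 s1→2 e3→1 s3→2 s4→3  — peak 3.

3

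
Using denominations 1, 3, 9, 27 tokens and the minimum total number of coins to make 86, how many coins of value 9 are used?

86 − 3×27→5 − 1×3→2 − 2×1→0
Count of 9: 0

0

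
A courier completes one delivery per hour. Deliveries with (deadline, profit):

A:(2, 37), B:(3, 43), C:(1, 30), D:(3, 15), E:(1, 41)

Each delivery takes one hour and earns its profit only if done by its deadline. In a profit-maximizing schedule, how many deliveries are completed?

3

Sort by profit descending; place each in the latest free slot ≤ its deadline.
Profit order: B=43 E=41 A=37 C=30 D=15
Assign: B→slot 3, E→slot 1, A→slot 2, C skipped, D skipped.
Slots: [1:E] [2:A] [3:B]
3 of 5 scheduled.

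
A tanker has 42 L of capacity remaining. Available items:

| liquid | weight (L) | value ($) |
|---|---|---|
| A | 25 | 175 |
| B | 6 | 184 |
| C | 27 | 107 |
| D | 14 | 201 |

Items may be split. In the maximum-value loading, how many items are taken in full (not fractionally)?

Order: B (184/6=30.67) > D (201/14=14.36) > A (175/25=7.00) > C (107/27=3.96)
Fill: take B (6 @ 184) → take D (14 @ 201) → take 22/25 of A → 154.00; 42/42 used.
2 item(s) taken whole; one partial (take 22/25 of A).

2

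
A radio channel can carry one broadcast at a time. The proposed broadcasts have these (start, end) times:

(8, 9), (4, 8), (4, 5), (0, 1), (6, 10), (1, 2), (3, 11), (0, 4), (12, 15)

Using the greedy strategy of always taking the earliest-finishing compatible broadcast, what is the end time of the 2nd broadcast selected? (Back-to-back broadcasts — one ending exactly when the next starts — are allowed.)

Order by finish time; keep every interval that doesn't clash with the previous kept one.
Sorted by end: (0,1)  (1,2)  (0,4)  (4,5)  (4,8)  (8,9)  (6,10)  (3,11)  (12,15)
take (0,1); take (1,2); take (4,5); skip (4,8); take (8,9); take (12,15).
Selected: (0,1) (1,2) (4,5) (8,9) (12,15)

2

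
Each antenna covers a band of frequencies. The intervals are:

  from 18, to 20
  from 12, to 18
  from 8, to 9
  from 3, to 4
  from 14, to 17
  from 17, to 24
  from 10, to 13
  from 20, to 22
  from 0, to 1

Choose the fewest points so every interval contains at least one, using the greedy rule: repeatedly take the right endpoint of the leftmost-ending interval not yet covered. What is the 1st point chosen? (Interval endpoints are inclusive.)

1

Process intervals by earliest right end; each time one isn't hit yet, stab at its right endpoint.
By right end: [0,1]  [3,4]  [8,9]  [10,13]  [14,17]  [12,18]  [18,20]  [20,22]  [17,24]
[0,1] uncovered → point at 1; [3,4] uncovered → point at 4; [8,9] uncovered → point at 9; [10,13] uncovered → point at 13; [14,17] uncovered → point at 17; [18,20] uncovered → point at 20.
Points: 1, 4, 9, 13, 17, 20 (6 total).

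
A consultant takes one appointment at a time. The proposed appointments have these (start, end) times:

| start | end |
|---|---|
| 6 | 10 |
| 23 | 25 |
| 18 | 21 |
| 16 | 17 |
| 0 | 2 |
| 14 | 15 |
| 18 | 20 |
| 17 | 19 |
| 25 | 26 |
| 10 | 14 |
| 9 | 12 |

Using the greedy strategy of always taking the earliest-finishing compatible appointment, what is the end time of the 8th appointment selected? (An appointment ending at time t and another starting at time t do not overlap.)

Greedy by earliest finish: after sorting by end time, pick each interval compatible with the last pick.
By end time: (0,2), (6,10), (9,12), (10,14), (14,15), (16,17), (17,19), (18,20), (18,21), (23,25), (25,26).
Pick (0,2); next start ≥ 2 → (6,10); next start ≥ 10 → (10,14); next start ≥ 14 → (14,15); next start ≥ 15 → (16,17); next start ≥ 17 → (17,19); next start ≥ 19 → (23,25); next start ≥ 25 → (25,26).
Selected: (0,2) (6,10) (10,14) (14,15) (16,17) (17,19) (23,25) (25,26)

26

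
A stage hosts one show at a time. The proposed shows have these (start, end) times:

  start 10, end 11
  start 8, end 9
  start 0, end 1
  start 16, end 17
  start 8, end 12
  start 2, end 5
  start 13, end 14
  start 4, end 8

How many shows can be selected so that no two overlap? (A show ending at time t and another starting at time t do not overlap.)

Order by finish time; keep every interval that doesn't clash with the previous kept one.
By end time: (0,1), (2,5), (4,8), (8,9), (10,11), (8,12), (13,14), (16,17).
Pick (0,1); next start ≥ 1 → (2,5); next start ≥ 5 → (8,9); next start ≥ 9 → (10,11); next start ≥ 11 → (13,14); next start ≥ 14 → (16,17).
Selected 6 shows.

6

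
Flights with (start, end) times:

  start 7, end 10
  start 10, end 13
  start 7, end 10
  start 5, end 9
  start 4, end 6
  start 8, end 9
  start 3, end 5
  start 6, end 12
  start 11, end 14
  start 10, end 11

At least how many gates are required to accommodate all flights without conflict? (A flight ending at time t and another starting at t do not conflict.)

5

starts: [3, 4, 5, 6, 7, 7, 8, 10, 10, 11]
ends:   [5, 6, 9, 9, 10, 10, 11, 12, 13, 14]
s3→1 s4→2 e5→1 s5→2 e6→1 s6→2 s7→3 s7→4 s8→5  — peak 5.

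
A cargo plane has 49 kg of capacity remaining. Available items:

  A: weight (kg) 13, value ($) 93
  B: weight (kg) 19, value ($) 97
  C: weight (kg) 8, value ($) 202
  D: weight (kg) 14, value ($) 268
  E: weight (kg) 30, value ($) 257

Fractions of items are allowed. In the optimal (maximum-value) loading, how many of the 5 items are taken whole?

2

Sort by value per unit weight and fill in that order.
Ratios (sorted): C 25.25, D 19.14, E 8.57, A 7.15, B 5.11
take C (8 @ 202); take D (14 @ 268); take 27/30 of E → 231.30. Capacity used 49/49.
2 item(s) taken whole; one partial (take 27/30 of E).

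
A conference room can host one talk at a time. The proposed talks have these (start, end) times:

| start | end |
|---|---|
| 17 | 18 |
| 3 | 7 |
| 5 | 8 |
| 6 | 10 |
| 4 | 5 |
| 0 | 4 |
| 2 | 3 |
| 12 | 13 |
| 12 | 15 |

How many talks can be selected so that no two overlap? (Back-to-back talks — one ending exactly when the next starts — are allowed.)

5

Sorted by end: (2,3)  (0,4)  (4,5)  (3,7)  (5,8)  (6,10)  (12,13)  (12,15)  (17,18)
take (2,3); take (4,5); take (5,8); take (12,13); take (17,18).
Selected 5 talks.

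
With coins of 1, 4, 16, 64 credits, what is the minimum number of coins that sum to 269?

Use the largest denomination that fits, subtract, and repeat.
269 − 4×64→13 − 3×4→1 − 1×1→0
Total coins = 4 + 3 + 1 = 8

8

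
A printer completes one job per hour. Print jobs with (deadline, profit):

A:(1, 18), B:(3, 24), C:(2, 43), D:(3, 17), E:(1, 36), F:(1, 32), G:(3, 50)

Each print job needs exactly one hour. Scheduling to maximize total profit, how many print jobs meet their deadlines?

By profit: G(d3,50), C(d2,43), E(d1,36), F(d1,32), B(d3,24), A(d1,18), D(d3,17)
G→slot 3; C→slot 2; E→slot 1; F skipped; B skipped; A skipped; D skipped.
3 of 7 scheduled.

3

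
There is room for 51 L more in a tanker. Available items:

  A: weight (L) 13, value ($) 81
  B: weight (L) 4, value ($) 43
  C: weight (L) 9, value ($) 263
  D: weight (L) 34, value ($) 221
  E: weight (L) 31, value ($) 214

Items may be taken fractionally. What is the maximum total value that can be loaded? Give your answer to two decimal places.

565.50

Order: C (263/9=29.22) > B (43/4=10.75) > E (214/31=6.90) > D (221/34=6.50) > A (81/13=6.23)
Fill: take C (9 @ 263) → take B (4 @ 43) → take E (31 @ 214) → take 7/34 of D → 45.50; 51/51 used.
Total value = 565.50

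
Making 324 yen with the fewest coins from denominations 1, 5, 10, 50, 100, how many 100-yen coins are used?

3

Use the largest denomination that fits, subtract, and repeat.
324 = 3×100 + 2×10 + 4×1
Count of 100: 3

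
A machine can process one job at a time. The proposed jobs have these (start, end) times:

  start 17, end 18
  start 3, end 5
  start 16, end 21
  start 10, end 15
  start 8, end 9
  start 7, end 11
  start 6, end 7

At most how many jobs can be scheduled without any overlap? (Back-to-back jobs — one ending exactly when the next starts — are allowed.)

5

Sorted by end: (3,5)  (6,7)  (8,9)  (7,11)  (10,15)  (17,18)  (16,21)
take (3,5); take (6,7); take (8,9); skip (7,11); take (10,15); take (17,18); skip (16,21).
Selected 5 jobs.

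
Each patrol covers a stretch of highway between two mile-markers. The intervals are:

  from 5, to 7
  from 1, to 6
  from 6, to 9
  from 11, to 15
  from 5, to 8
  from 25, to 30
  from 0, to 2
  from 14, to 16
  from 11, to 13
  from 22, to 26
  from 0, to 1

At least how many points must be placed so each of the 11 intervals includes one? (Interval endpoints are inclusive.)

5

Process intervals by earliest right end; each time one isn't hit yet, stab at its right endpoint.
Sorted: [0,1] [0,2] [1,6] [5,7] [5,8] [6,9] [11,13] [11,15] [14,16] [22,26] [25,30]
{[0,1],[0,2],[1,6]} hit by 1; {[5,7],[5,8],[6,9]} hit by 7; {[11,13],[11,15]} hit by 13; {[14,16]} hit by 16; {[22,26],[25,30]} hit by 26.
Points: 1, 7, 13, 16, 26 (5 total).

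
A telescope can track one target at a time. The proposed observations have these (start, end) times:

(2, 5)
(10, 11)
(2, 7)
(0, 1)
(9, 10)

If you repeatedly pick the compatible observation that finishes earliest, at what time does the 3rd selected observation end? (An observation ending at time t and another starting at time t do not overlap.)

10

Sort by end time and greedily take each interval whose start is ≥ the last chosen end.
By end time: (0,1), (2,5), (2,7), (9,10), (10,11).
Pick (0,1); next start ≥ 1 → (2,5); next start ≥ 5 → (9,10); next start ≥ 10 → (10,11).
Selected: (0,1) (2,5) (9,10) (10,11)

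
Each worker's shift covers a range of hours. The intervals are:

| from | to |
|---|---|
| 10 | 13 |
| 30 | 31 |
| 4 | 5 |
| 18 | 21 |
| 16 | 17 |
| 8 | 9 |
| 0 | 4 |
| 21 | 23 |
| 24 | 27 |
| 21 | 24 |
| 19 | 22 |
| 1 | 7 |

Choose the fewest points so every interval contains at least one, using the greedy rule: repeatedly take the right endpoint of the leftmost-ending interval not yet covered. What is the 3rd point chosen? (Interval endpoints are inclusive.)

Sort by right endpoint; whenever an interval is uncovered, place a point at its right end.
By right end: [0,4]  [4,5]  [1,7]  [8,9]  [10,13]  [16,17]  [18,21]  [19,22]  [21,23]  [21,24]  [24,27]  [30,31]
[0,4] uncovered → point at 4; [8,9] uncovered → point at 9; [10,13] uncovered → point at 13; [16,17] uncovered → point at 17; [18,21] uncovered → point at 21; [24,27] uncovered → point at 27; [30,31] uncovered → point at 31.
Points: 4, 9, 13, 17, 21, 27, 31 (7 total).

13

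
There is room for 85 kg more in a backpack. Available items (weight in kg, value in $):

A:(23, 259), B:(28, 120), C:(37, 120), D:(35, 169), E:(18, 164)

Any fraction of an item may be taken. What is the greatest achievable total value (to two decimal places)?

Ratios (sorted): A 11.26, E 9.11, D 4.83, B 4.29, C 3.24
take A (23 @ 259); take E (18 @ 164); take D (35 @ 169); take 9/28 of B → 38.57. Capacity used 85/85.
Total value = 630.57

630.57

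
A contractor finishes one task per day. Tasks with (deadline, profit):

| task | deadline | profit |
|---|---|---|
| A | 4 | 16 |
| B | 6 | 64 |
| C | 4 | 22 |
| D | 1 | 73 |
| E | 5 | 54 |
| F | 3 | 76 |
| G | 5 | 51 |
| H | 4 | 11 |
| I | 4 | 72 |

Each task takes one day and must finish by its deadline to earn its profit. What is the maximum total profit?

Profit order: F=76 D=73 I=72 B=64 E=54 G=51 C=22 A=16 H=11
Assign: F→slot 3, D→slot 1, I→slot 4, B→slot 6, E→slot 5, G→slot 2, C skipped, A skipped, H skipped.
Slots: [1:D] [2:G] [3:F] [4:I] [5:E] [6:B]
Profit = 73 + 51 + 76 + 72 + 54 + 64 = 390

390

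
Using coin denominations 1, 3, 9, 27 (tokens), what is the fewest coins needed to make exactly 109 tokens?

5

109 − 4×27→1 − 1×1→0
Total coins = 4 + 1 = 5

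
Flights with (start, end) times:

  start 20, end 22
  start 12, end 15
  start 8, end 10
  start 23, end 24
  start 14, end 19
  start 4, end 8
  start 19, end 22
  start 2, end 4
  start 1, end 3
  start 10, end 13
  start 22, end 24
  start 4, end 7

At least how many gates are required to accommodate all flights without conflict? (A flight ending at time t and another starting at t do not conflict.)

Events (time:±→running): 1:+→1 2:+→2 … peak 2.

2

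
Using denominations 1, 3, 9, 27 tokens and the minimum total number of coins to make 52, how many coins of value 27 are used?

1

52 = 1×27 + 2×9 + 2×3 + 1×1
Count of 27: 1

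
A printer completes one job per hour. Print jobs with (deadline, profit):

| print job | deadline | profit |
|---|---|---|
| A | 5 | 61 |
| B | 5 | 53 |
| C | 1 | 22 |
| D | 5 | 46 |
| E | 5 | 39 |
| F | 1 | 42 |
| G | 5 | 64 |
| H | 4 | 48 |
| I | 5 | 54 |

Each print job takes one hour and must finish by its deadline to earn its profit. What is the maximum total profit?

By profit: G(d5,64), A(d5,61), I(d5,54), B(d5,53), H(d4,48), D(d5,46), F(d1,42), E(d5,39), C(d1,22)
G→slot 5; A→slot 4; I→slot 3; B→slot 2; H→slot 1; D skipped; F skipped; E skipped; C skipped.
Profit = 48 + 53 + 54 + 61 + 64 = 280

280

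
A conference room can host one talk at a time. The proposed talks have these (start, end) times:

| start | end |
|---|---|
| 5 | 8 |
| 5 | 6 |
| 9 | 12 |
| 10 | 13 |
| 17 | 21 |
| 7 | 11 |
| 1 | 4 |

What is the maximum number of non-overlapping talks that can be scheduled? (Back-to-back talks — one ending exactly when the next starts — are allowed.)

4

Sorted by end: (1,4)  (5,6)  (5,8)  (7,11)  (9,12)  (10,13)  (17,21)
take (1,4); take (5,6); take (7,11); take (17,21).
Selected 4 talks.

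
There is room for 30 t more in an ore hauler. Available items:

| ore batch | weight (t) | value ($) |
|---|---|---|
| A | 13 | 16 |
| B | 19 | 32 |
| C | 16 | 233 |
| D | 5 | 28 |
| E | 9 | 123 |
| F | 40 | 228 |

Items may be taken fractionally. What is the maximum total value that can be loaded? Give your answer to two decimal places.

Sort by value per unit weight and fill in that order.
Ratios (sorted): C 14.56, E 13.67, F 5.70, D 5.60, B 1.68, A 1.23
take C (16 @ 233); take E (9 @ 123); take 5/40 of F → 28.50. Capacity used 30/30.
Total value = 384.50

384.50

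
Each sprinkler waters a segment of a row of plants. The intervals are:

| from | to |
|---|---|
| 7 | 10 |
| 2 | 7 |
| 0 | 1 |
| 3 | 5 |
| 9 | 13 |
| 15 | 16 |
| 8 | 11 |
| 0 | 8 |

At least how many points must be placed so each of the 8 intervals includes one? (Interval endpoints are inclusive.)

4

Sort by right endpoint; whenever an interval is uncovered, place a point at its right end.
Sorted: [0,1] [3,5] [2,7] [0,8] [7,10] [8,11] [9,13] [15,16]
{[0,1]} hit by 1; {[3,5],[2,7],[0,8]} hit by 5; {[7,10],[8,11],[9,13]} hit by 10; {[15,16]} hit by 16.
Points: 1, 5, 10, 16 (4 total).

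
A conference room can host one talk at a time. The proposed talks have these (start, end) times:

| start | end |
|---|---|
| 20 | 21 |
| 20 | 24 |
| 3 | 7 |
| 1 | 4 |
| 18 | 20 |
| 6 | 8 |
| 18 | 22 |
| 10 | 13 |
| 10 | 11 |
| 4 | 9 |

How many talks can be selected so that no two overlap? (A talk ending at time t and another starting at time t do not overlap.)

Order by finish time; keep every interval that doesn't clash with the previous kept one.
By end time: (1,4), (3,7), (6,8), (4,9), (10,11), (10,13), (18,20), (20,21), (18,22), (20,24).
Pick (1,4); next start ≥ 4 → (6,8); next start ≥ 8 → (10,11); next start ≥ 11 → (18,20); next start ≥ 20 → (20,21).
Selected 5 talks.

5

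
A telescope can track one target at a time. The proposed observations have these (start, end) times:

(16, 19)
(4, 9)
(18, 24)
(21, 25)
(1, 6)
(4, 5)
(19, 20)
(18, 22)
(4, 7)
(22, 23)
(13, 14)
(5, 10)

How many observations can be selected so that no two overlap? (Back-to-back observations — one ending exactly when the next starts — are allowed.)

By end time: (4,5), (1,6), (4,7), (4,9), (5,10), (13,14), (16,19), (19,20), (18,22), (22,23), (18,24), (21,25).
Pick (4,5); next start ≥ 5 → (5,10); next start ≥ 10 → (13,14); next start ≥ 14 → (16,19); next start ≥ 19 → (19,20); next start ≥ 20 → (22,23).
Selected 6 observations.

6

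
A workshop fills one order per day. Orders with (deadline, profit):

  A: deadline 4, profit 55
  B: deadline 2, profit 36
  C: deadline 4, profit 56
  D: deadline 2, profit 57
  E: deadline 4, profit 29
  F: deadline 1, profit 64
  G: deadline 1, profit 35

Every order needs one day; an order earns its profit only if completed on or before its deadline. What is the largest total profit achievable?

Profit order: F=64 D=57 C=56 A=55 B=36 G=35 E=29
Assign: F→slot 1, D→slot 2, C→slot 4, A→slot 3, B skipped, G skipped, E skipped.
Slots: [1:F] [2:D] [3:A] [4:C]
Profit = 64 + 57 + 55 + 56 = 232

232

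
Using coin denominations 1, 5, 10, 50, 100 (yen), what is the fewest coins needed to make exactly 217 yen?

Greedy: take as many of the largest coin as possible, then repeat with the remainder.
217 − 2×100→17 − 1×10→7 − 1×5→2 − 2×1→0
Total coins = 2 + 1 + 1 + 2 = 6

6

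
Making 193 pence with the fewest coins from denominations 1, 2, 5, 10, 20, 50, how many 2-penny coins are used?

1

Use the largest denomination that fits, subtract, and repeat.
193 = 3×50 + 2×20 + 1×2 + 1×1
Count of 2: 1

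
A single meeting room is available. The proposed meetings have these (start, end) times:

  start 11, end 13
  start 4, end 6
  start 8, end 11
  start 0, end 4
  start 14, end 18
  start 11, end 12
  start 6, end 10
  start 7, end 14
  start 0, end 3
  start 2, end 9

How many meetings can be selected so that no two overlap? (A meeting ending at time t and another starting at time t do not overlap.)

5

Sort by end time and greedily take each interval whose start is ≥ the last chosen end.
By end time: (0,3), (0,4), (4,6), (2,9), (6,10), (8,11), (11,12), (11,13), (7,14), (14,18).
Pick (0,3); next start ≥ 3 → (4,6); next start ≥ 6 → (6,10); next start ≥ 10 → (11,12); next start ≥ 12 → (14,18).
Selected 5 meetings.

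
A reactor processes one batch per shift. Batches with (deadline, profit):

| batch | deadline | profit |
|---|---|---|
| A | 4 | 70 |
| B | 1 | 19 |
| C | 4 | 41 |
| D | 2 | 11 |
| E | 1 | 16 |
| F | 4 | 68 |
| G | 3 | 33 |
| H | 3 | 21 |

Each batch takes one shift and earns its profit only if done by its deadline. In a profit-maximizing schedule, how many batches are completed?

4

Take jobs in profit order; each goes to the latest open slot no later than its deadline.
Profit order: A=70 F=68 C=41 G=33 H=21 B=19 E=16 D=11
Assign: A→slot 4, F→slot 3, C→slot 2, G→slot 1, H skipped, B skipped, E skipped, D skipped.
Slots: [1:G] [2:C] [3:F] [4:A]
4 of 8 scheduled.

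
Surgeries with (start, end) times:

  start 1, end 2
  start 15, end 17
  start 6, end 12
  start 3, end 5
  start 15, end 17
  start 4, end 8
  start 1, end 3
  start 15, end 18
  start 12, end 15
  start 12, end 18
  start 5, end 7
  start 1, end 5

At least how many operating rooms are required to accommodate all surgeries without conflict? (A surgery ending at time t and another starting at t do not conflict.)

4

The answer is the maximum number of intervals overlapping at any instant.
Events (time:±→running): 1:+→1 1:+→2 1:+→3 2:-→2 3:-→1 3:+→2 4:+→3 5:-→2 5:-→1 5:+→2 6:+→3 7:-→2 8:-→1 12:-→0 12:+→1 12:+→2 15:-→1 15:+→2 15:+→3 15:+→4 … peak 4.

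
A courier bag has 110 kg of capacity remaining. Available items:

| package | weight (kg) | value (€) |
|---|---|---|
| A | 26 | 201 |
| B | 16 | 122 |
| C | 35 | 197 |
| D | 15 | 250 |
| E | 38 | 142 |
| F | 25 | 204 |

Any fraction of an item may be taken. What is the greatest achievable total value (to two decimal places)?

Ratios (sorted): D 16.67, F 8.16, A 7.73, B 7.62, C 5.63, E 3.74
take D (15 @ 250); take F (25 @ 204); take A (26 @ 201); take B (16 @ 122); take 28/35 of C → 157.60. Capacity used 110/110.
Total value = 934.60

934.60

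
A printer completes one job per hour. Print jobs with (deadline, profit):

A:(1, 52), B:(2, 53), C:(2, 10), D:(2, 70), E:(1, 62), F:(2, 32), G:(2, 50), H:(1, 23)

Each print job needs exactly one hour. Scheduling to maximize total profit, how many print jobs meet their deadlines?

Take jobs in profit order; each goes to the latest open slot no later than its deadline.
Profit order: D=70 E=62 B=53 A=52 G=50 F=32 H=23 C=10
Assign: D→slot 2, E→slot 1, B skipped, A skipped, G skipped, F skipped, H skipped, C skipped.
Slots: [1:E] [2:D]
2 of 8 scheduled.

2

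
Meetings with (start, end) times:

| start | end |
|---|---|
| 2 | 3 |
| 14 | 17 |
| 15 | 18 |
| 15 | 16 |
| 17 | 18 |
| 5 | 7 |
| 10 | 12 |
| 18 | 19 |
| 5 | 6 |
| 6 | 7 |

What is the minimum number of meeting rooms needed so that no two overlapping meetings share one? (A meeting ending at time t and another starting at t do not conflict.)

starts: [2, 5, 5, 6, 10, 14, 15, 15, 17, 18]
ends:   [3, 6, 7, 7, 12, 16, 17, 18, 18, 19]
s2→1 e3→0 s5→1 s5→2 e6→1 s6→2 e7→1 e7→0 s10→1 e12→0 s14→1 s15→2 s15→3  — peak 3.

3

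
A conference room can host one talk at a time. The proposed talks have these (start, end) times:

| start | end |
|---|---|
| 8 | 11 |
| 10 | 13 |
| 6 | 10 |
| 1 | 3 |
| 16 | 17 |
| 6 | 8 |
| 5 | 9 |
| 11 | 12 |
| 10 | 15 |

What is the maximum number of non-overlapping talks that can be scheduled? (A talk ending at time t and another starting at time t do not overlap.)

By end time: (1,3), (6,8), (5,9), (6,10), (8,11), (11,12), (10,13), (10,15), (16,17).
Pick (1,3); next start ≥ 3 → (6,8); next start ≥ 8 → (8,11); next start ≥ 11 → (11,12); next start ≥ 12 → (16,17).
Selected 5 talks.

5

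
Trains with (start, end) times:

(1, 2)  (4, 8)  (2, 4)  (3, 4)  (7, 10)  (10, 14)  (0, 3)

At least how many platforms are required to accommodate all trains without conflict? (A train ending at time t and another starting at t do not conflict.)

2

Events (time:±→running): 0:+→1 1:+→2 … peak 2.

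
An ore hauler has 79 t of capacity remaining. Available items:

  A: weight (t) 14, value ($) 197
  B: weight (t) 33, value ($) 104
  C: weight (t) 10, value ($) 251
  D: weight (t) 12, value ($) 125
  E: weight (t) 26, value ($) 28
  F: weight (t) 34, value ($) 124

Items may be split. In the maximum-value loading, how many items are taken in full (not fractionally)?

Sort by value per unit weight and fill in that order.
Order: C (251/10=25.10) > A (197/14=14.07) > D (125/12=10.42) > F (124/34=3.65) > B (104/33=3.15) > E (28/26=1.08)
Fill: take C (10 @ 251) → take A (14 @ 197) → take D (12 @ 125) → take F (34 @ 124) → take 9/33 of B → 28.36; 79/79 used.
4 item(s) taken whole; one partial (take 9/33 of B).

4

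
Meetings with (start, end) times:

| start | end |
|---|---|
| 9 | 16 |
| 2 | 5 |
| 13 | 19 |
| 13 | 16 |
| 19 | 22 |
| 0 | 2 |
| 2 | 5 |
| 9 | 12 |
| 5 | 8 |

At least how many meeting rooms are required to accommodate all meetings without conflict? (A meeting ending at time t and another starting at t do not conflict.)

3

Events (time:±→running): 0:+→1 2:-→0 2:+→1 2:+→2 5:-→1 5:-→0 5:+→1 8:-→0 9:+→1 9:+→2 12:-→1 13:+→2 13:+→3 … peak 3.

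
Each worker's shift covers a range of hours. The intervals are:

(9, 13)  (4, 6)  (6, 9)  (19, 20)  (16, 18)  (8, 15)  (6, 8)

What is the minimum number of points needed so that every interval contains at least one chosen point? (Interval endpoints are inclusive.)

By right end: [4,6]  [6,8]  [6,9]  [9,13]  [8,15]  [16,18]  [19,20]
[4,6] uncovered → point at 6; [9,13] uncovered → point at 13; [16,18] uncovered → point at 18; [19,20] uncovered → point at 20.
Points: 6, 13, 18, 20 (4 total).

4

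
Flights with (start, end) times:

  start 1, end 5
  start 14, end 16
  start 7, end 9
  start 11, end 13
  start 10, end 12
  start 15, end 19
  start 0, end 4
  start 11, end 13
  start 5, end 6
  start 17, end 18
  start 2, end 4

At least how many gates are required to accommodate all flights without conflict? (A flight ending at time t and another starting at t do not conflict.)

3

starts: [0, 1, 2, 5, 7, 10, 11, 11, 14, 15, 17]
ends:   [4, 4, 5, 6, 9, 12, 13, 13, 16, 18, 19]
s0→1 s1→2 s2→3  — peak 3.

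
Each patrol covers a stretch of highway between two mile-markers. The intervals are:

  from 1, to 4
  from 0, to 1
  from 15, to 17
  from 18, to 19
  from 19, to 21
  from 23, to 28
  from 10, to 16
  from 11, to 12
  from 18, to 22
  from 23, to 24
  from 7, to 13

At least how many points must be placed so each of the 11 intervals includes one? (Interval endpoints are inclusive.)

Sort by right endpoint; whenever an interval is uncovered, place a point at its right end.
Sorted: [0,1] [1,4] [11,12] [7,13] [10,16] [15,17] [18,19] [19,21] [18,22] [23,24] [23,28]
{[0,1],[1,4]} hit by 1; {[11,12],[7,13],[10,16]} hit by 12; {[15,17]} hit by 17; {[18,19],[19,21],[18,22]} hit by 19; {[23,24],[23,28]} hit by 24.
Points: 1, 12, 17, 19, 24 (5 total).

5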